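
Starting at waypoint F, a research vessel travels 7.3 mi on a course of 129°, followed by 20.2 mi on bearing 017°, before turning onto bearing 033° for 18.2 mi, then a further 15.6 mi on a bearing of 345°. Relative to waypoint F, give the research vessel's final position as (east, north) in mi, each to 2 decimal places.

Leg 1 (129°, 7.3 mi): east 7.3 sin 129° = 5.67, north 7.3 cos 129° = -4.59
Leg 2 (017°, 20.2 mi): east 20.2 sin 17° = 5.91, north 20.2 cos 17° = 19.32
Leg 3 (033°, 18.2 mi): east 18.2 sin 33° = 9.91, north 18.2 cos 33° = 15.26
Leg 4 (345°, 15.6 mi): east 15.6 sin 345° = -4.04, north 15.6 cos 345° = 15.07
Summing: 17.45 mi east, 45.06 mi north → (17.45, 45.06).

(17.45, 45.06)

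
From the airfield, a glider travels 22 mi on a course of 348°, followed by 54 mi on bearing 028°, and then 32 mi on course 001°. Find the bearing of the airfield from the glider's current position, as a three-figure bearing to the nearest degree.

Leg 1 (348°, 22 mi): east 22 sin 348° = -4.57, north 22 cos 348° = 21.52
Leg 2 (028°, 54 mi): east 54 sin 28° = 25.35, north 54 cos 28° = 47.68
Leg 3 (001°, 32 mi): east 32 sin 1° = 0.56, north 32 cos 1° = 32.00
Net displacement: 21.34 east, 101.19 north. Direction back to start is (-21.34, -101.19): bearing = atan2(-21.34, -101.19) mod 360° = 191.91° ≈ 192°.

192°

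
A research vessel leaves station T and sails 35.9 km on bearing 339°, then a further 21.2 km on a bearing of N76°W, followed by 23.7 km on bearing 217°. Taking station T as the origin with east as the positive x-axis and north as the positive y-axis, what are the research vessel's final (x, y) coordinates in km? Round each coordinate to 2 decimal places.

(-47.70, 19.72)

Leg 1 (339°, 35.9 km): east 35.9 sin 339° = -12.87, north 35.9 cos 339° = 33.52
Leg 2 (N76°W, 21.2 km): east 21.2 sin 284° = -20.57, north 21.2 cos 284° = 5.13
Leg 3 (217°, 23.7 km): east 23.7 sin 217° = -14.26, north 23.7 cos 217° = -18.93
Summing: -47.70 km east, 19.72 km north → (-47.70, 19.72).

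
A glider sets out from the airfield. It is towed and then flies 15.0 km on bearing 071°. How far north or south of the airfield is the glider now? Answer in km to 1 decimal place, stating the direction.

4.9 km north

Leg 1 (071°, 15.0 km): east 15.0 sin 71° = 14.18, north 15.0 cos 71° = 4.88
Net north component: 4.88 km.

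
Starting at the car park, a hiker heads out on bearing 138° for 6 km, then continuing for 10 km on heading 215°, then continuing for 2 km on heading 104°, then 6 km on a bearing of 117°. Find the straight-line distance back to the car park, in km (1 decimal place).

Leg 1 (138°, 6 km): east 6 sin 138° = 4.01, north 6 cos 138° = -4.46
Leg 2 (215°, 10 km): east 10 sin 215° = -5.74, north 10 cos 215° = -8.19
Leg 3 (104°, 2 km): east 2 sin 104° = 1.94, north 2 cos 104° = -0.48
Leg 4 (117°, 6 km): east 6 sin 117° = 5.35, north 6 cos 117° = -2.72
Net: 5.57 east, -15.86 north. Distance = √((5.57)² + (-15.86)²) = 16.806 km.

16.8 km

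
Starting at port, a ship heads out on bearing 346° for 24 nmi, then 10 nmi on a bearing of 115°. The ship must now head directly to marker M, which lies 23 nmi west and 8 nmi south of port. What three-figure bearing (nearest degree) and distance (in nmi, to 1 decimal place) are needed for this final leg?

224°, 37.7 nmi

Leg 1 (346°, 24 nmi): east 24 sin 346° = -5.81, north 24 cos 346° = 23.29
Leg 2 (115°, 10 nmi): east 10 sin 115° = 9.06, north 10 cos 115° = -4.23
Current position: (3.26, 19.06). Target: (-23, -8). Remaining: Δeast = -26.26, Δnorth = -27.06.
Bearing = atan2(-26.26, -27.06) mod 360° = 224.14°; distance = √((-26.26)² + (-27.06)²) = 37.706 nmi.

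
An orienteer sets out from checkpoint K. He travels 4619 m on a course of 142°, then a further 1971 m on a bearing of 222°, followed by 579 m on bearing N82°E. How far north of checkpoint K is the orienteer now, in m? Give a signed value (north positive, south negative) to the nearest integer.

Leg 1 (142°, 4619 m): east 4619 sin 142° = 2843.74, north 4619 cos 142° = -3639.82
Leg 2 (222°, 1971 m): east 1971 sin 222° = -1318.86, north 1971 cos 222° = -1464.74
Leg 3 (N82°E, 579 m): east 579 sin 82° = 573.37, north 579 cos 82° = 80.58
Net north component: -5023.98 m.

-5024 m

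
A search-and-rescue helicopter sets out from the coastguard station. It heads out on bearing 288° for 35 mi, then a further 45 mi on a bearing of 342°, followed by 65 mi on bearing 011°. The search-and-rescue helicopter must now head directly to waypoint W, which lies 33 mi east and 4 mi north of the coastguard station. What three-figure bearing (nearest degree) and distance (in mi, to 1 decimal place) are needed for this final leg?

Leg 1 (288°, 35 mi): east 35 sin 288° = -33.29, north 35 cos 288° = 10.82
Leg 2 (342°, 45 mi): east 45 sin 342° = -13.91, north 45 cos 342° = 42.80
Leg 3 (011°, 65 mi): east 65 sin 11° = 12.40, north 65 cos 11° = 63.81
Current position: (-34.79, 117.42). Target: (33, 4). Remaining: Δeast = 67.79, Δnorth = -113.42.
Bearing = atan2(67.79, -113.42) mod 360° = 149.13°; distance = √((67.79)² + (-113.42)²) = 132.134 mi.

149°, 132.1 mi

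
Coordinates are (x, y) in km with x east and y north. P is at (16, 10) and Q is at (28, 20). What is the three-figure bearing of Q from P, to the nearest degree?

Δeast = 28 − 16 = 12.00; Δnorth = 20 − 10 = 10.00.
Bearing = atan2(Δeast, Δnorth) mod 360° = 50.19° ≈ 050°.

050°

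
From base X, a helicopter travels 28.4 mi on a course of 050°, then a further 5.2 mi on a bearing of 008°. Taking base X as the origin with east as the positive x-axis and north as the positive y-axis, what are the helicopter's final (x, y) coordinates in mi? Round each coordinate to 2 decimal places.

(22.48, 23.40)

Leg 1 (050°, 28.4 mi): east 28.4 sin 50° = 21.76, north 28.4 cos 50° = 18.26
Leg 2 (008°, 5.2 mi): east 5.2 sin 8° = 0.72, north 5.2 cos 8° = 5.15
Summing: 22.48 mi east, 23.40 mi north → (22.48, 23.40).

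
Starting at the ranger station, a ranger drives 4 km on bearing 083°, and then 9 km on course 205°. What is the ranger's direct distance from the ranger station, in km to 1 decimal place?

7.7 km

Leg 1 (083°, 4 km): east 4 sin 83° = 3.97, north 4 cos 83° = 0.49
Leg 2 (205°, 9 km): east 9 sin 205° = -3.80, north 9 cos 205° = -8.16
Net: 0.17 east, -7.67 north. Distance = √((0.17)² + (-7.67)²) = 7.671 km.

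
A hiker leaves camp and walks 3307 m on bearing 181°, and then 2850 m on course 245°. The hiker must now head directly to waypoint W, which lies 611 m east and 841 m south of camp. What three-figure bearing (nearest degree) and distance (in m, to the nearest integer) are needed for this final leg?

Leg 1 (181°, 3307 m): east 3307 sin 181° = -57.72, north 3307 cos 181° = -3306.50
Leg 2 (245°, 2850 m): east 2850 sin 245° = -2582.98, north 2850 cos 245° = -1204.46
Current position: (-2640.69, -4510.96). Target: (611, -841). Remaining: Δeast = 3251.69, Δnorth = 3669.96.
Bearing = atan2(3251.69, 3669.96) mod 360° = 41.54°; distance = √((3251.69)² + (3669.96)²) = 4903.274 m.

042°, 4903 m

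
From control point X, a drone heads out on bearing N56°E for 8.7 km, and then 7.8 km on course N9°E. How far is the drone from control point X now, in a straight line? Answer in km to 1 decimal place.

15.1 km

Leg 1 (N56°E, 8.7 km): east 8.7 sin 56° = 7.21, north 8.7 cos 56° = 4.86
Leg 2 (N9°E, 7.8 km): east 7.8 sin 9° = 1.22, north 7.8 cos 9° = 7.70
Net: 8.43 east, 12.57 north. Distance = √((8.43)² + (12.57)²) = 15.136 km.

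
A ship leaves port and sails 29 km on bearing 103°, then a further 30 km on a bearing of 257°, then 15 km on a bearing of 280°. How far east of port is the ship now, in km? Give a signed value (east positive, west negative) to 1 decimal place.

Leg 1 (103°, 29 km): east 29 sin 103° = 28.26, north 29 cos 103° = -6.52
Leg 2 (257°, 30 km): east 30 sin 257° = -29.23, north 30 cos 257° = -6.75
Leg 3 (280°, 15 km): east 15 sin 280° = -14.77, north 15 cos 280° = 2.60
Net east component: -15.75 km.

-15.7 km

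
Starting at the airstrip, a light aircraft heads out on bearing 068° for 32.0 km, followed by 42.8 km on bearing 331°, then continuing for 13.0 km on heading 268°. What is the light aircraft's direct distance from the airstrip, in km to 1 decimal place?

Leg 1 (068°, 32.0 km): east 32.0 sin 68° = 29.67, north 32.0 cos 68° = 11.99
Leg 2 (331°, 42.8 km): east 42.8 sin 331° = -20.75, north 42.8 cos 331° = 37.43
Leg 3 (268°, 13.0 km): east 13.0 sin 268° = -12.99, north 13.0 cos 268° = -0.45
Net: -4.07 east, 48.97 north. Distance = √((-4.07)² + (48.97)²) = 49.136 km.

49.1 km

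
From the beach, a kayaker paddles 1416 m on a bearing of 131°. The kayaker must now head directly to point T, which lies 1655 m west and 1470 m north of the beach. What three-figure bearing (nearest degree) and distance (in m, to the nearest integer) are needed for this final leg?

311°, 3630 m

Leg 1 (131°, 1416 m): east 1416 sin 131° = 1068.67, north 1416 cos 131° = -928.98
Current position: (1068.67, -928.98). Target: (-1655, 1470). Remaining: Δeast = -2723.67, Δnorth = 2398.98.
Bearing = atan2(-2723.67, 2398.98) mod 360° = 311.37°; distance = √((-2723.67)² + (2398.98)²) = 3629.528 m.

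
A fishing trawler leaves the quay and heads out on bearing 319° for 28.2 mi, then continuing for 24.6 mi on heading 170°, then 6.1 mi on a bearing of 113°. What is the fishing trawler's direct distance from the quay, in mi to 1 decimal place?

10.1 mi

Leg 1 (319°, 28.2 mi): east 28.2 sin 319° = -18.50, north 28.2 cos 319° = 21.28
Leg 2 (170°, 24.6 mi): east 24.6 sin 170° = 4.27, north 24.6 cos 170° = -24.23
Leg 3 (113°, 6.1 mi): east 6.1 sin 113° = 5.62, north 6.1 cos 113° = -2.38
Net: -8.61 east, -5.33 north. Distance = √((-8.61)² + (-5.33)²) = 10.128 mi.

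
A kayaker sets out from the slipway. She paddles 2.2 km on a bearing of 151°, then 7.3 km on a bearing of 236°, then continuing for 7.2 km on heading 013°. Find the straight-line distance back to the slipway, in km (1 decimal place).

3.5 km

Leg 1 (151°, 2.2 km): east 2.2 sin 151° = 1.07, north 2.2 cos 151° = -1.92
Leg 2 (236°, 7.3 km): east 7.3 sin 236° = -6.05, north 7.3 cos 236° = -4.08
Leg 3 (013°, 7.2 km): east 7.2 sin 13° = 1.62, north 7.2 cos 13° = 7.02
Net: -3.37 east, 1.01 north. Distance = √((-3.37)² + (1.01)²) = 3.514 km.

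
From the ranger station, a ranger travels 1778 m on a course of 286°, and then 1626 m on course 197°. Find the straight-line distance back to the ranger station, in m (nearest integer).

Leg 1 (286°, 1778 m): east 1778 sin 286° = -1709.12, north 1778 cos 286° = 490.08
Leg 2 (197°, 1626 m): east 1626 sin 197° = -475.40, north 1626 cos 197° = -1554.95
Net: -2184.52 east, -1064.87 north. Distance = √((-2184.52)² + (-1064.87)²) = 2430.241 m.

2430 m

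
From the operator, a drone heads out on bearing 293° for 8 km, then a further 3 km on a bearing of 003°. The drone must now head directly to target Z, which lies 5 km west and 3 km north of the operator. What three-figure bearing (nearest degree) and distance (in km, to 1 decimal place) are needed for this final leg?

Leg 1 (293°, 8 km): east 8 sin 293° = -7.36, north 8 cos 293° = 3.13
Leg 2 (003°, 3 km): east 3 sin 3° = 0.16, north 3 cos 3° = 3.00
Current position: (-7.21, 6.12). Target: (-5, 3). Remaining: Δeast = 2.21, Δnorth = -3.12.
Bearing = atan2(2.21, -3.12) mod 360° = 144.74°; distance = √((2.21)² + (-3.12)²) = 3.823 km.

145°, 3.8 km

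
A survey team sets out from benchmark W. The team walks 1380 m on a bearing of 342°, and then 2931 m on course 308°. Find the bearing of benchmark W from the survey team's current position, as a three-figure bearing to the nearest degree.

139°

Leg 1 (342°, 1380 m): east 1380 sin 342° = -426.44, north 1380 cos 342° = 1312.46
Leg 2 (308°, 2931 m): east 2931 sin 308° = -2309.66, north 2931 cos 308° = 1804.50
Net displacement: -2736.10 east, 3116.96 north. Direction back to start is (2736.10, -3116.96): bearing = atan2(2736.10, -3116.96) mod 360° = 138.72° ≈ 139°.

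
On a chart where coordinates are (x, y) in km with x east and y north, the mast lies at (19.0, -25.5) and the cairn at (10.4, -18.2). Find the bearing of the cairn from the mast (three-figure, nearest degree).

Δeast = 10.4 − 19.0 = -8.60; Δnorth = -18.2 − -25.5 = 7.30.
Bearing = atan2(Δeast, Δnorth) mod 360° = 310.33° ≈ 310°.

310°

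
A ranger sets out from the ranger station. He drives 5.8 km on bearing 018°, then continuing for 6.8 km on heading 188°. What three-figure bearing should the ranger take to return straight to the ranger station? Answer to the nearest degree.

Leg 1 (018°, 5.8 km): east 5.8 sin 18° = 1.79, north 5.8 cos 18° = 5.52
Leg 2 (188°, 6.8 km): east 6.8 sin 188° = -0.95, north 6.8 cos 188° = -6.73
Net displacement: 0.85 east, -1.22 north. Direction back to start is (-0.85, 1.22): bearing = atan2(-0.85, 1.22) mod 360° = 325.21° ≈ 325°.

325°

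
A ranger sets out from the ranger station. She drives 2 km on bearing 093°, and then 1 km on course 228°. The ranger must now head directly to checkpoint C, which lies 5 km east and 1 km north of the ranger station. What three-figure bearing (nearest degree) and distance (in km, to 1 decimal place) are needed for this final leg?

065°, 4.1 km

Leg 1 (093°, 2 km): east 2 sin 93° = 2.00, north 2 cos 93° = -0.10
Leg 2 (228°, 1 km): east 1 sin 228° = -0.74, north 1 cos 228° = -0.67
Current position: (1.25, -0.77). Target: (5, 1). Remaining: Δeast = 3.75, Δnorth = 1.77.
Bearing = atan2(3.75, 1.77) mod 360° = 64.66°; distance = √((3.75)² + (1.77)²) = 4.145 km.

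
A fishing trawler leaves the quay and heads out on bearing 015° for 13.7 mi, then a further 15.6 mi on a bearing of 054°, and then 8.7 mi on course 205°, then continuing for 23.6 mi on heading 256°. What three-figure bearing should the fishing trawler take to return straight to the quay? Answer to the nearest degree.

130°

Leg 1 (015°, 13.7 mi): east 13.7 sin 15° = 3.55, north 13.7 cos 15° = 13.23
Leg 2 (054°, 15.6 mi): east 15.6 sin 54° = 12.62, north 15.6 cos 54° = 9.17
Leg 3 (205°, 8.7 mi): east 8.7 sin 205° = -3.68, north 8.7 cos 205° = -7.88
Leg 4 (256°, 23.6 mi): east 23.6 sin 256° = -22.90, north 23.6 cos 256° = -5.71
Net displacement: -10.41 east, 8.81 north. Direction back to start is (10.41, -8.81): bearing = atan2(10.41, -8.81) mod 360° = 130.24° ≈ 130°.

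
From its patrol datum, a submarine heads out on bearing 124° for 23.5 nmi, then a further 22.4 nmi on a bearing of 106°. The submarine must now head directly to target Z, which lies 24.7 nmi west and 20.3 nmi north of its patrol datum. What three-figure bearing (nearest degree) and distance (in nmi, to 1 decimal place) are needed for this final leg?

Leg 1 (124°, 23.5 nmi): east 23.5 sin 124° = 19.48, north 23.5 cos 124° = -13.14
Leg 2 (106°, 22.4 nmi): east 22.4 sin 106° = 21.53, north 22.4 cos 106° = -6.17
Current position: (41.01, -19.32). Target: (-24.7, 20.3). Remaining: Δeast = -65.71, Δnorth = 39.62.
Bearing = atan2(-65.71, 39.62) mod 360° = 301.08°; distance = √((-65.71)² + (39.62)²) = 76.732 nmi.

301°, 76.7 nmi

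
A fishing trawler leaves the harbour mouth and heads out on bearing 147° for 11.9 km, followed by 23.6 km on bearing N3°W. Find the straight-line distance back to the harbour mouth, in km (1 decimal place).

Leg 1 (147°, 11.9 km): east 11.9 sin 147° = 6.48, north 11.9 cos 147° = -9.98
Leg 2 (N3°W, 23.6 km): east 23.6 sin 357° = -1.24, north 23.6 cos 357° = 23.57
Net: 5.25 east, 13.59 north. Distance = √((5.25)² + (13.59)²) = 14.565 km.

14.6 km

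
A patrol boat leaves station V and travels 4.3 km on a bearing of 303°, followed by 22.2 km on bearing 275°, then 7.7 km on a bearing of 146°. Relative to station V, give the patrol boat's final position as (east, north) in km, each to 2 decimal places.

(-21.42, -2.11)

Leg 1 (303°, 4.3 km): east 4.3 sin 303° = -3.61, north 4.3 cos 303° = 2.34
Leg 2 (275°, 22.2 km): east 22.2 sin 275° = -22.12, north 22.2 cos 275° = 1.93
Leg 3 (146°, 7.7 km): east 7.7 sin 146° = 4.31, north 7.7 cos 146° = -6.38
Summing: -21.42 km east, -2.11 km north → (-21.42, -2.11).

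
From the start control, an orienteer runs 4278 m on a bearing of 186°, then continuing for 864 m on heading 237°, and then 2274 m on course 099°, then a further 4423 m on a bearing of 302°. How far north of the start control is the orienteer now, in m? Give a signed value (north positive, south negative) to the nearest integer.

-2737 m

Leg 1 (186°, 4278 m): east 4278 sin 186° = -447.17, north 4278 cos 186° = -4254.56
Leg 2 (237°, 864 m): east 864 sin 237° = -724.61, north 864 cos 237° = -470.57
Leg 3 (099°, 2274 m): east 2274 sin 99° = 2246.00, north 2274 cos 99° = -355.73
Leg 4 (302°, 4423 m): east 4423 sin 302° = -3750.92, north 4423 cos 302° = 2343.83
Net north component: -2737.03 m.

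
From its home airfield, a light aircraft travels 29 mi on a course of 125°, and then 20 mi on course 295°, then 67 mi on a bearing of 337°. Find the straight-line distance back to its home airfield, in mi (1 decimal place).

57.3 mi

Leg 1 (125°, 29 mi): east 29 sin 125° = 23.76, north 29 cos 125° = -16.63
Leg 2 (295°, 20 mi): east 20 sin 295° = -18.13, north 20 cos 295° = 8.45
Leg 3 (337°, 67 mi): east 67 sin 337° = -26.18, north 67 cos 337° = 61.67
Net: -20.55 east, 53.49 north. Distance = √((-20.55)² + (53.49)²) = 57.304 mi.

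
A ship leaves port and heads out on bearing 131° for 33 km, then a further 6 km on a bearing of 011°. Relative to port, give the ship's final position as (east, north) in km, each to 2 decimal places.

Leg 1 (131°, 33 km): east 33 sin 131° = 24.91, north 33 cos 131° = -21.65
Leg 2 (011°, 6 km): east 6 sin 11° = 1.14, north 6 cos 11° = 5.89
Summing: 26.05 km east, -15.76 km north → (26.05, -15.76).

(26.05, -15.76)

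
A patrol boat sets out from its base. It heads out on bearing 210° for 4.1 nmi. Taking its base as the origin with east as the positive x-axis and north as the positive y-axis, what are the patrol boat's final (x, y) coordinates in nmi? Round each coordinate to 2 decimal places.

(-2.05, -3.55)

Leg 1 (210°, 4.1 nmi): east 4.1 sin 210° = -2.05, north 4.1 cos 210° = -3.55
Summing: -2.05 nmi east, -3.55 nmi north → (-2.05, -3.55).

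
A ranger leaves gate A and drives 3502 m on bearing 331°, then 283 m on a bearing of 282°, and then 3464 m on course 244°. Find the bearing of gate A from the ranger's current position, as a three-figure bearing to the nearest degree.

107°

Leg 1 (331°, 3502 m): east 3502 sin 331° = -1697.80, north 3502 cos 331° = 3062.92
Leg 2 (282°, 283 m): east 283 sin 282° = -276.82, north 283 cos 282° = 58.84
Leg 3 (244°, 3464 m): east 3464 sin 244° = -3113.42, north 3464 cos 244° = -1518.52
Net displacement: -5088.04 east, 1603.24 north. Direction back to start is (5088.04, -1603.24): bearing = atan2(5088.04, -1603.24) mod 360° = 107.49° ≈ 107°.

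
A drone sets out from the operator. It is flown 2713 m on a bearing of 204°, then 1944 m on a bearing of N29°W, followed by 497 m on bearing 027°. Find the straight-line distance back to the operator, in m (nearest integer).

Leg 1 (204°, 2713 m): east 2713 sin 204° = -1103.48, north 2713 cos 204° = -2478.45
Leg 2 (N29°W, 1944 m): east 1944 sin 331° = -942.47, north 1944 cos 331° = 1700.26
Leg 3 (027°, 497 m): east 497 sin 27° = 225.63, north 497 cos 27° = 442.83
Net: -1820.31 east, -335.36 north. Distance = √((-1820.31)² + (-335.36)²) = 1850.947 m.

1851 m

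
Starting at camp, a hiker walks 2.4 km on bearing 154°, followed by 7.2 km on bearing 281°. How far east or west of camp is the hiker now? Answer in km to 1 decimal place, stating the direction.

6.0 km west

Leg 1 (154°, 2.4 km): east 2.4 sin 154° = 1.05, north 2.4 cos 154° = -2.16
Leg 2 (281°, 7.2 km): east 7.2 sin 281° = -7.07, north 7.2 cos 281° = 1.37
Net east component: -6.02 km.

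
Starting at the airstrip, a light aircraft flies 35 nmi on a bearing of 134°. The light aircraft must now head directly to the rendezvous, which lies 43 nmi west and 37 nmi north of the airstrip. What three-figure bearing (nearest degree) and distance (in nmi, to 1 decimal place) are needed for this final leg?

Leg 1 (134°, 35 nmi): east 35 sin 134° = 25.18, north 35 cos 134° = -24.31
Current position: (25.18, -24.31). Target: (-43, 37). Remaining: Δeast = -68.18, Δnorth = 61.31.
Bearing = atan2(-68.18, 61.31) mod 360° = 311.97°; distance = √((-68.18)² + (61.31)²) = 91.692 nmi.

312°, 91.7 nmi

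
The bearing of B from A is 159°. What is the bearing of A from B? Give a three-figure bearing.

Back-bearing = 159° + 180° = 339°.

339°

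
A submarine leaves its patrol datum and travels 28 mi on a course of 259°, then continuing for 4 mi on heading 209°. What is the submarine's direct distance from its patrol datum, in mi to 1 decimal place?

30.7 mi

Leg 1 (259°, 28 mi): east 28 sin 259° = -27.49, north 28 cos 259° = -5.34
Leg 2 (209°, 4 mi): east 4 sin 209° = -1.94, north 4 cos 209° = -3.50
Net: -29.42 east, -8.84 north. Distance = √((-29.42)² + (-8.84)²) = 30.724 mi.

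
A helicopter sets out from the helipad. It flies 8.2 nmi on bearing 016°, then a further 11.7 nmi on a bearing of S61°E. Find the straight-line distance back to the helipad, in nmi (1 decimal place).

Leg 1 (016°, 8.2 nmi): east 8.2 sin 16° = 2.26, north 8.2 cos 16° = 7.88
Leg 2 (S61°E, 11.7 nmi): east 11.7 sin 119° = 10.23, north 11.7 cos 119° = -5.67
Net: 12.49 east, 2.21 north. Distance = √((12.49)² + (2.21)²) = 12.687 nmi.

12.7 nmi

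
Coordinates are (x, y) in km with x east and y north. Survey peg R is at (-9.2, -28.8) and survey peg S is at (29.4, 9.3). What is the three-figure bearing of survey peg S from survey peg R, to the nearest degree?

045°

Δeast = 29.4 − -9.2 = 38.60; Δnorth = 9.3 − -28.8 = 38.10.
Bearing = atan2(Δeast, Δnorth) mod 360° = 45.37° ≈ 045°.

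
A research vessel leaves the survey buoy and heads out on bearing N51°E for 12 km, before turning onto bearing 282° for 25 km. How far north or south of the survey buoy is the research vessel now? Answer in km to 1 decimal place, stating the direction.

12.7 km north

Leg 1 (N51°E, 12 km): east 12 sin 51° = 9.33, north 12 cos 51° = 7.55
Leg 2 (282°, 25 km): east 25 sin 282° = -24.45, north 25 cos 282° = 5.20
Net north component: 12.75 km.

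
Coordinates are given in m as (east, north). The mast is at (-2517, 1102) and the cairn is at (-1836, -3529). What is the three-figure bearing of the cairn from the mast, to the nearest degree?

172°

Δeast = -1836 − -2517 = 681.00; Δnorth = -3529 − 1102 = -4631.00.
Bearing = atan2(Δeast, Δnorth) mod 360° = 171.63° ≈ 172°.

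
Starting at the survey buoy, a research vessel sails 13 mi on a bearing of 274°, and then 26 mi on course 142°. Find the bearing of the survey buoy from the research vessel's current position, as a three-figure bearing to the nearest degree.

351°

Leg 1 (274°, 13 mi): east 13 sin 274° = -12.97, north 13 cos 274° = 0.91
Leg 2 (142°, 26 mi): east 26 sin 142° = 16.01, north 26 cos 142° = -20.49
Net displacement: 3.04 east, -19.58 north. Direction back to start is (-3.04, 19.58): bearing = atan2(-3.04, 19.58) mod 360° = 351.18° ≈ 351°.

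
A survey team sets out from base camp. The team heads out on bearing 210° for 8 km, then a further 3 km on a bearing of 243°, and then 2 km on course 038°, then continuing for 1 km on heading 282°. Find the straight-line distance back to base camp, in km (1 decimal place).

Leg 1 (210°, 8 km): east 8 sin 210° = -4.00, north 8 cos 210° = -6.93
Leg 2 (243°, 3 km): east 3 sin 243° = -2.67, north 3 cos 243° = -1.36
Leg 3 (038°, 2 km): east 2 sin 38° = 1.23, north 2 cos 38° = 1.58
Leg 4 (282°, 1 km): east 1 sin 282° = -0.98, north 1 cos 282° = 0.21
Net: -6.42 east, -6.51 north. Distance = √((-6.42)² + (-6.51)²) = 9.140 km.

9.1 km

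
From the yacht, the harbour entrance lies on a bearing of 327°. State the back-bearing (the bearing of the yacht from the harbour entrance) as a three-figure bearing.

Back-bearing = 327° − 180° = 147°.

147°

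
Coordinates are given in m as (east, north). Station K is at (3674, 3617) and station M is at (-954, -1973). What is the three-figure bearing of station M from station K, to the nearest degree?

Δeast = -954 − 3674 = -4628.00; Δnorth = -1973 − 3617 = -5590.00.
Bearing = atan2(Δeast, Δnorth) mod 360° = 219.62° ≈ 220°.

220°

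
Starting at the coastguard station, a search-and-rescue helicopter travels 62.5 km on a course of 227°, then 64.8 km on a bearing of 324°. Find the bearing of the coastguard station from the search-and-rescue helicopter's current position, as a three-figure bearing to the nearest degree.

Leg 1 (227°, 62.5 km): east 62.5 sin 227° = -45.71, north 62.5 cos 227° = -42.62
Leg 2 (324°, 64.8 km): east 64.8 sin 324° = -38.09, north 64.8 cos 324° = 52.42
Net displacement: -83.80 east, 9.80 north. Direction back to start is (83.80, -9.80): bearing = atan2(83.80, -9.80) mod 360° = 96.67° ≈ 097°.

097°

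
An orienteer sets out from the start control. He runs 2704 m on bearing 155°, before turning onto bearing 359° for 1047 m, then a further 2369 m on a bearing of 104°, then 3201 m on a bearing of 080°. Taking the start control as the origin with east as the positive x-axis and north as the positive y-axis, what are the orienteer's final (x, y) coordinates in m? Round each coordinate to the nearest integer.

(6575, -1421)

Leg 1 (155°, 2704 m): east 2704 sin 155° = 1142.76, north 2704 cos 155° = -2450.66
Leg 2 (359°, 1047 m): east 1047 sin 359° = -18.27, north 1047 cos 359° = 1046.84
Leg 3 (104°, 2369 m): east 2369 sin 104° = 2298.63, north 2369 cos 104° = -573.11
Leg 4 (080°, 3201 m): east 3201 sin 80° = 3152.37, north 3201 cos 80° = 555.85
Summing: 6575.49 m east, -1421.08 m north → (6575, -1421).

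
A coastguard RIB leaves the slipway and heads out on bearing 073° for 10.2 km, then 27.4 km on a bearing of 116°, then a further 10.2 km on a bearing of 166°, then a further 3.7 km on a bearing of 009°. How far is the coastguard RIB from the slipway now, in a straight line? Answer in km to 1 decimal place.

Leg 1 (073°, 10.2 km): east 10.2 sin 73° = 9.75, north 10.2 cos 73° = 2.98
Leg 2 (116°, 27.4 km): east 27.4 sin 116° = 24.63, north 27.4 cos 116° = -12.01
Leg 3 (166°, 10.2 km): east 10.2 sin 166° = 2.47, north 10.2 cos 166° = -9.90
Leg 4 (009°, 3.7 km): east 3.7 sin 9° = 0.58, north 3.7 cos 9° = 3.65
Net: 37.43 east, -15.27 north. Distance = √((37.43)² + (-15.27)²) = 40.423 km.

40.4 km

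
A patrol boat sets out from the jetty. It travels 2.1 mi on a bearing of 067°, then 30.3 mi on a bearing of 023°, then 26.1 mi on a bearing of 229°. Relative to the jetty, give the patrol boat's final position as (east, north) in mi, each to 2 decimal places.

Leg 1 (067°, 2.1 mi): east 2.1 sin 67° = 1.93, north 2.1 cos 67° = 0.82
Leg 2 (023°, 30.3 mi): east 30.3 sin 23° = 11.84, north 30.3 cos 23° = 27.89
Leg 3 (229°, 26.1 mi): east 26.1 sin 229° = -19.70, north 26.1 cos 229° = -17.12
Summing: -5.93 mi east, 11.59 mi north → (-5.93, 11.59).

(-5.93, 11.59)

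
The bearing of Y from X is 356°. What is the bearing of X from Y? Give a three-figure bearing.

176°

Back-bearing = 356° − 180° = 176°.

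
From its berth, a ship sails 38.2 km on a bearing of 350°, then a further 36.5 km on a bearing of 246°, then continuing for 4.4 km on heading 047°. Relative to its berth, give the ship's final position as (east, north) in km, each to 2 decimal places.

Leg 1 (350°, 38.2 km): east 38.2 sin 350° = -6.63, north 38.2 cos 350° = 37.62
Leg 2 (246°, 36.5 km): east 36.5 sin 246° = -33.34, north 36.5 cos 246° = -14.85
Leg 3 (047°, 4.4 km): east 4.4 sin 47° = 3.22, north 4.4 cos 47° = 3.00
Summing: -36.76 km east, 25.77 km north → (-36.76, 25.77).

(-36.76, 25.77)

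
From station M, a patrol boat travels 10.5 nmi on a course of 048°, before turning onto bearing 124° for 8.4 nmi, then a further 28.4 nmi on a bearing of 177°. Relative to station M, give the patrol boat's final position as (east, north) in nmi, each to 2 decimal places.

Leg 1 (048°, 10.5 nmi): east 10.5 sin 48° = 7.80, north 10.5 cos 48° = 7.03
Leg 2 (124°, 8.4 nmi): east 8.4 sin 124° = 6.96, north 8.4 cos 124° = -4.70
Leg 3 (177°, 28.4 nmi): east 28.4 sin 177° = 1.49, north 28.4 cos 177° = -28.36
Summing: 16.25 nmi east, -26.03 nmi north → (16.25, -26.03).

(16.25, -26.03)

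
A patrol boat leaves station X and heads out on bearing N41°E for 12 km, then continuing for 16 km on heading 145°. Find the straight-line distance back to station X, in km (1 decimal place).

17.5 km

Leg 1 (N41°E, 12 km): east 12 sin 41° = 7.87, north 12 cos 41° = 9.06
Leg 2 (145°, 16 km): east 16 sin 145° = 9.18, north 16 cos 145° = -13.11
Net: 17.05 east, -4.05 north. Distance = √((17.05)² + (-4.05)²) = 17.524 km.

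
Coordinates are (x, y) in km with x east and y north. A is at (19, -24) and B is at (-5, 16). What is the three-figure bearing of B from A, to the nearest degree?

329°

Δeast = -5 − 19 = -24.00; Δnorth = 16 − -24 = 40.00.
Bearing = atan2(Δeast, Δnorth) mod 360° = 329.04° ≈ 329°.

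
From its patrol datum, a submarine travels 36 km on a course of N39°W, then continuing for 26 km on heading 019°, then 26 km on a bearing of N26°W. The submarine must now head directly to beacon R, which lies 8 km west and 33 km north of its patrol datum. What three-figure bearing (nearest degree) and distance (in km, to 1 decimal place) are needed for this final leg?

158°, 46.4 km

Leg 1 (N39°W, 36 km): east 36 sin 321° = -22.66, north 36 cos 321° = 27.98
Leg 2 (019°, 26 km): east 26 sin 19° = 8.46, north 26 cos 19° = 24.58
Leg 3 (N26°W, 26 km): east 26 sin 334° = -11.40, north 26 cos 334° = 23.37
Current position: (-25.59, 75.93). Target: (-8, 33). Remaining: Δeast = 17.59, Δnorth = -42.93.
Bearing = atan2(17.59, -42.93) mod 360° = 157.72°; distance = √((17.59)² + (-42.93)²) = 46.393 km.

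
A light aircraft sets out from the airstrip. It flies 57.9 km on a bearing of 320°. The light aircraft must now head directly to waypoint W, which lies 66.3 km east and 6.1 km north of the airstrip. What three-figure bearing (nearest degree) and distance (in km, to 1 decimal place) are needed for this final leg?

110°, 110.4 km

Leg 1 (320°, 57.9 km): east 57.9 sin 320° = -37.22, north 57.9 cos 320° = 44.35
Current position: (-37.22, 44.35). Target: (66.3, 6.1). Remaining: Δeast = 103.52, Δnorth = -38.25.
Bearing = atan2(103.52, -38.25) mod 360° = 110.28°; distance = √((103.52)² + (-38.25)²) = 110.359 km.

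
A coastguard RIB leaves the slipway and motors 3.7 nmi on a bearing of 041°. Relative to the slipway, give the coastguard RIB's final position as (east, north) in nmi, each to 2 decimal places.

Leg 1 (041°, 3.7 nmi): east 3.7 sin 41° = 2.43, north 3.7 cos 41° = 2.79
Summing: 2.43 nmi east, 2.79 nmi north → (2.43, 2.79).

(2.43, 2.79)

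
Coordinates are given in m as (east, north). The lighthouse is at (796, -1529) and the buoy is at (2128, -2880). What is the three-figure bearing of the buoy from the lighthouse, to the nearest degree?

Δeast = 2128 − 796 = 1332.00; Δnorth = -2880 − -1529 = -1351.00.
Bearing = atan2(Δeast, Δnorth) mod 360° = 135.41° ≈ 135°.

135°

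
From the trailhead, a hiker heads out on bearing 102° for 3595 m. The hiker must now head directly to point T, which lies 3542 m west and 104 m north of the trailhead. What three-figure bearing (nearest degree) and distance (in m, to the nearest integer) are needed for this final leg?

Leg 1 (102°, 3595 m): east 3595 sin 102° = 3516.44, north 3595 cos 102° = -747.44
Current position: (3516.44, -747.44). Target: (-3542, 104). Remaining: Δeast = -7058.44, Δnorth = 851.44.
Bearing = atan2(-7058.44, 851.44) mod 360° = 276.88°; distance = √((-7058.44)² + (851.44)²) = 7109.609 m.

277°, 7110 m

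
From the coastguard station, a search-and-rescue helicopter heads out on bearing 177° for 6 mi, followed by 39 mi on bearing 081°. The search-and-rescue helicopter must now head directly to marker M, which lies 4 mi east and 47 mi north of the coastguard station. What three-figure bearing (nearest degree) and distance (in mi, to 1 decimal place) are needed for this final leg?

323°, 58.4 mi

Leg 1 (177°, 6 mi): east 6 sin 177° = 0.31, north 6 cos 177° = -5.99
Leg 2 (081°, 39 mi): east 39 sin 81° = 38.52, north 39 cos 81° = 6.10
Current position: (38.83, 0.11). Target: (4, 47). Remaining: Δeast = -34.83, Δnorth = 46.89.
Bearing = atan2(-34.83, 46.89) mod 360° = 323.39°; distance = √((-34.83)² + (46.89)²) = 58.414 mi.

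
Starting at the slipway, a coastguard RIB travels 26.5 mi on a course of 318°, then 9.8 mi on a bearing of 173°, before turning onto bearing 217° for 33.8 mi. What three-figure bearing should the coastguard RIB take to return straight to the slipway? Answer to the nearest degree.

Leg 1 (318°, 26.5 mi): east 26.5 sin 318° = -17.73, north 26.5 cos 318° = 19.69
Leg 2 (173°, 9.8 mi): east 9.8 sin 173° = 1.19, north 9.8 cos 173° = -9.73
Leg 3 (217°, 33.8 mi): east 33.8 sin 217° = -20.34, north 33.8 cos 217° = -26.99
Net displacement: -36.88 east, -17.03 north. Direction back to start is (36.88, 17.03): bearing = atan2(36.88, 17.03) mod 360° = 65.22° ≈ 065°.

065°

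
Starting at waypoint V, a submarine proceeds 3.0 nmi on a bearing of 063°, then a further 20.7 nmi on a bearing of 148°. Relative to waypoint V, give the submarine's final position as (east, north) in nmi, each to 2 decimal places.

(13.64, -16.19)

Leg 1 (063°, 3.0 nmi): east 3.0 sin 63° = 2.67, north 3.0 cos 63° = 1.36
Leg 2 (148°, 20.7 nmi): east 20.7 sin 148° = 10.97, north 20.7 cos 148° = -17.55
Summing: 13.64 nmi east, -16.19 nmi north → (13.64, -16.19).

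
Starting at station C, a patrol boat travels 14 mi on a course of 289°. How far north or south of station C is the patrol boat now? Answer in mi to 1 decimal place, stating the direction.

Leg 1 (289°, 14 mi): east 14 sin 289° = -13.24, north 14 cos 289° = 4.56
Net north component: 4.56 mi.

4.6 mi north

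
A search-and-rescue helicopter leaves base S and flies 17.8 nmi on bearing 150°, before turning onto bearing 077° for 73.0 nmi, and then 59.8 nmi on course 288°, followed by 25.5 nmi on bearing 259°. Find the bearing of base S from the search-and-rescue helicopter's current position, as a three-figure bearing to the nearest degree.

173°

Leg 1 (150°, 17.8 nmi): east 17.8 sin 150° = 8.90, north 17.8 cos 150° = -15.42
Leg 2 (077°, 73.0 nmi): east 73.0 sin 77° = 71.13, north 73.0 cos 77° = 16.42
Leg 3 (288°, 59.8 nmi): east 59.8 sin 288° = -56.87, north 59.8 cos 288° = 18.48
Leg 4 (259°, 25.5 nmi): east 25.5 sin 259° = -25.03, north 25.5 cos 259° = -4.87
Net displacement: -1.88 east, 14.62 north. Direction back to start is (1.88, -14.62): bearing = atan2(1.88, -14.62) mod 360° = 172.69° ≈ 173°.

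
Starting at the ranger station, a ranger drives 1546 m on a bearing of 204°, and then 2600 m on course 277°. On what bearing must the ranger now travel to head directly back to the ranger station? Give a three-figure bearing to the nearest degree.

071°

Leg 1 (204°, 1546 m): east 1546 sin 204° = -628.81, north 1546 cos 204° = -1412.34
Leg 2 (277°, 2600 m): east 2600 sin 277° = -2580.62, north 2600 cos 277° = 316.86
Net displacement: -3209.43 east, -1095.48 north. Direction back to start is (3209.43, 1095.48): bearing = atan2(3209.43, 1095.48) mod 360° = 71.15° ≈ 071°.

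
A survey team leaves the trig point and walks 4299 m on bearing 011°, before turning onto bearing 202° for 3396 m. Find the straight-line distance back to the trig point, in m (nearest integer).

1163 m

Leg 1 (011°, 4299 m): east 4299 sin 11° = 820.29, north 4299 cos 11° = 4220.02
Leg 2 (202°, 3396 m): east 3396 sin 202° = -1272.16, north 3396 cos 202° = -3148.72
Net: -451.88 east, 1071.30 north. Distance = √((-451.88)² + (1071.30)²) = 1162.701 m.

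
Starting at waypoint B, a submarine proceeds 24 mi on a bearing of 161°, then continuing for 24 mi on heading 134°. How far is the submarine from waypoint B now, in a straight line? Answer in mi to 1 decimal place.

Leg 1 (161°, 24 mi): east 24 sin 161° = 7.81, north 24 cos 161° = -22.69
Leg 2 (134°, 24 mi): east 24 sin 134° = 17.26, north 24 cos 134° = -16.67
Net: 25.08 east, -39.36 north. Distance = √((25.08)² + (-39.36)²) = 46.674 mi.

46.7 mi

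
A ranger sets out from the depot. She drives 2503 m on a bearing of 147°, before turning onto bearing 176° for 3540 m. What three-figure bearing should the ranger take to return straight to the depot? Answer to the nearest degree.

344°

Leg 1 (147°, 2503 m): east 2503 sin 147° = 1363.23, north 2503 cos 147° = -2099.19
Leg 2 (176°, 3540 m): east 3540 sin 176° = 246.94, north 3540 cos 176° = -3531.38
Net displacement: 1610.17 east, -5630.57 north. Direction back to start is (-1610.17, 5630.57): bearing = atan2(-1610.17, 5630.57) mod 360° = 344.04° ≈ 344°.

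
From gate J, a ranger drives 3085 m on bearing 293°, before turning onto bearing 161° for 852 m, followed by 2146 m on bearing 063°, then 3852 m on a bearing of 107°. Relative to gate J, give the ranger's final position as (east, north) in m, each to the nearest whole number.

Leg 1 (293°, 3085 m): east 3085 sin 293° = -2839.76, north 3085 cos 293° = 1205.41
Leg 2 (161°, 852 m): east 852 sin 161° = 277.38, north 852 cos 161° = -805.58
Leg 3 (063°, 2146 m): east 2146 sin 63° = 1912.10, north 2146 cos 63° = 974.26
Leg 4 (107°, 3852 m): east 3852 sin 107° = 3683.69, north 3852 cos 107° = -1126.22
Summing: 3033.41 m east, 247.87 m north → (3033, 248).

(3033, 248)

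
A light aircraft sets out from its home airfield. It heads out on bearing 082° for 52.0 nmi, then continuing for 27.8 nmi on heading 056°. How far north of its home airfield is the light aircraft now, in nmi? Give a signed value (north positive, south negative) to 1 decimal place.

Leg 1 (082°, 52.0 nmi): east 52.0 sin 82° = 51.49, north 52.0 cos 82° = 7.24
Leg 2 (056°, 27.8 nmi): east 27.8 sin 56° = 23.05, north 27.8 cos 56° = 15.55
Net north component: 22.78 nmi.

22.8 nmi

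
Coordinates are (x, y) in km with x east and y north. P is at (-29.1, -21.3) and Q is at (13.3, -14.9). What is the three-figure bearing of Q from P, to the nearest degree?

Δeast = 13.3 − -29.1 = 42.40; Δnorth = -14.9 − -21.3 = 6.40.
Bearing = atan2(Δeast, Δnorth) mod 360° = 81.42° ≈ 081°.

081°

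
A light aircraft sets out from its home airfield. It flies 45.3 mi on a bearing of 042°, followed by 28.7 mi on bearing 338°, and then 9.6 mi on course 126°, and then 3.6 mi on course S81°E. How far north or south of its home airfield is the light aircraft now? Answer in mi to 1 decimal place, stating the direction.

Leg 1 (042°, 45.3 mi): east 45.3 sin 42° = 30.31, north 45.3 cos 42° = 33.66
Leg 2 (338°, 28.7 mi): east 28.7 sin 338° = -10.75, north 28.7 cos 338° = 26.61
Leg 3 (126°, 9.6 mi): east 9.6 sin 126° = 7.77, north 9.6 cos 126° = -5.64
Leg 4 (S81°E, 3.6 mi): east 3.6 sin 99° = 3.56, north 3.6 cos 99° = -0.56
Net north component: 54.07 mi.

54.1 mi north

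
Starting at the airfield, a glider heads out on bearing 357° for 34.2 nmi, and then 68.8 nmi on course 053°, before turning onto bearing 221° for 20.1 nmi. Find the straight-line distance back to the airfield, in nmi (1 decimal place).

Leg 1 (357°, 34.2 nmi): east 34.2 sin 357° = -1.79, north 34.2 cos 357° = 34.15
Leg 2 (053°, 68.8 nmi): east 68.8 sin 53° = 54.95, north 68.8 cos 53° = 41.40
Leg 3 (221°, 20.1 nmi): east 20.1 sin 221° = -13.19, north 20.1 cos 221° = -15.17
Net: 39.97 east, 60.39 north. Distance = √((39.97)² + (60.39)²) = 72.418 nmi.

72.4 nmi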